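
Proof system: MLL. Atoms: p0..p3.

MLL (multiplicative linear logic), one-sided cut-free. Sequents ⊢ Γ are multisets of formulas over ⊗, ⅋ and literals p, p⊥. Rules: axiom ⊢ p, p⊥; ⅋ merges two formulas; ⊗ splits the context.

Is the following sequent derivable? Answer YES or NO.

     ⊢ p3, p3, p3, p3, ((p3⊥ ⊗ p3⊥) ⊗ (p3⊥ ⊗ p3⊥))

Derivation (root first):
[⊗]  ⊢ p3, p3, p3, p3, ((p3⊥ ⊗ p3⊥) ⊗ (p3⊥ ⊗ p3⊥))
  [⊗]  ⊢ p3, p3, (p3⊥ ⊗ p3⊥)
    [Ax]  ⊢ p3, p3⊥
    [Ax]  ⊢ p3, p3⊥
  [⊗]  ⊢ p3, p3, (p3⊥ ⊗ p3⊥)
    [Ax]  ⊢ p3, p3⊥
    [Ax]  ⊢ p3, p3⊥

Result: YES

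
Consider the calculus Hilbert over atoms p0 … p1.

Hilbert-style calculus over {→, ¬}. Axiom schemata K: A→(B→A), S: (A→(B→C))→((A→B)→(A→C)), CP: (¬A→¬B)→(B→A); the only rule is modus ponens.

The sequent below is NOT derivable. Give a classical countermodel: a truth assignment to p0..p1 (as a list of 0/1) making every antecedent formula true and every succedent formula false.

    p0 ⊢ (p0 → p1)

Search for a countermodel by truth-table:
  v=00: Γ:[p0=F] Δ:[(p0 → p1)=T] refutes=False
  v=01: Γ:[p0=F] Δ:[(p0 → p1)=T] refutes=False
  v=10: Γ:[p0=T] Δ:[(p0 → p1)=F] refutes=True  ← countermodel

Result: [1, 0]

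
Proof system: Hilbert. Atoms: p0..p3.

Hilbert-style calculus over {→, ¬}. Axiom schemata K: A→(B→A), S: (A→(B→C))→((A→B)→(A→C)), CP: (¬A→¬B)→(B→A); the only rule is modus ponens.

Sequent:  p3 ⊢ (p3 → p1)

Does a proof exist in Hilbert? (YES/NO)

Search for a countermodel by truth-table:
  v=0000: Γ:[p3=F] Δ:[(p3 → p1)=T] refutes=False
  v=0001: Γ:[p3=T] Δ:[(p3 → p1)=F] refutes=True  ← countermodel

Result: NO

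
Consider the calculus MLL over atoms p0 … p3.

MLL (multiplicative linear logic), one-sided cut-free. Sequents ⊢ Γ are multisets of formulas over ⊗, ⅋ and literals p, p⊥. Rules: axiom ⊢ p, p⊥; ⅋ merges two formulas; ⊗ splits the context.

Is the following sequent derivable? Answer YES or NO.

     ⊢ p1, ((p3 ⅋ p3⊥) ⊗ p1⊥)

Derivation (root first):
[⊗]  ⊢ p1, ((p3 ⅋ p3⊥) ⊗ p1⊥)
  [⅋]  ⊢ (p3 ⅋ p3⊥)
    [Ax]  ⊢ p3, p3⊥
  [Ax]  ⊢ p1, p1⊥

Result: YES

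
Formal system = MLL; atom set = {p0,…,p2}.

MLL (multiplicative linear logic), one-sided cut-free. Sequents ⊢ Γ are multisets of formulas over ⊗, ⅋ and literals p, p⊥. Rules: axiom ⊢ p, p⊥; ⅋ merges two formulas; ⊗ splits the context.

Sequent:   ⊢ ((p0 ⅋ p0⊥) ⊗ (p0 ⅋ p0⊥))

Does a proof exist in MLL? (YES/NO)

Proof tree:
[⊗]  ⊢ ((p0 ⅋ p0⊥) ⊗ (p0 ⅋ p0⊥))
  [⅋]  ⊢ (p0 ⅋ p0⊥)
    [Ax]  ⊢ p0, p0⊥
  [⅋]  ⊢ (p0 ⅋ p0⊥)
    [Ax]  ⊢ p0, p0⊥

Result: YES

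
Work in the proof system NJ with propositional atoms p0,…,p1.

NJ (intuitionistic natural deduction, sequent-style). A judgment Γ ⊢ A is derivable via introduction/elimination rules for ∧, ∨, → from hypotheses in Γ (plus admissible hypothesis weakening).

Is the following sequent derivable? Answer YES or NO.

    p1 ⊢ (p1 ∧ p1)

Derivation (root first):
[∧I] p1 ⊢ (p1 ∧ p1)
  [Ax] p1 ⊢ p1
  [Wk] p1, p1 ⊢ p1
    [Ax] p1 ⊢ p1

Result: YES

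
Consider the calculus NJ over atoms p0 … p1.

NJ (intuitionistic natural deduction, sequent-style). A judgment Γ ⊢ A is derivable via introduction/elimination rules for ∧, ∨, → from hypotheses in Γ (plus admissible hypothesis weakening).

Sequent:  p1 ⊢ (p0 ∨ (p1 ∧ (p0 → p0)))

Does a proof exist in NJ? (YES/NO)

Derivation trace:
[∨I₂] p1 ⊢ (p0 ∨ (p1 ∧ (p0 → p0)))
  [∧I] p1 ⊢ (p1 ∧ (p0 → p0))
    [Ax] p1 ⊢ p1
    [→I]  ⊢ (p0 → p0)
      [Ax] p0 ⊢ p0

Result: YES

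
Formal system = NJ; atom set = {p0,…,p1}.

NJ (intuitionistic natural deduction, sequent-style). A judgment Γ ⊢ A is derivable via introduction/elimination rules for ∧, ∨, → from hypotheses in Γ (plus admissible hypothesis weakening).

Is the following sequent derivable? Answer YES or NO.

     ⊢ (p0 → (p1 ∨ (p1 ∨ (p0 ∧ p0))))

Derivation (root first):
[→I]  ⊢ (p0 → (p1 ∨ (p1 ∨ (p0 ∧ p0))))
  [∨I₂] p0 ⊢ (p1 ∨ (p1 ∨ (p0 ∧ p0)))
    [∨I₂] p0 ⊢ (p1 ∨ (p0 ∧ p0))
      [∧I] p0 ⊢ (p0 ∧ p0)
        [Ax] p0 ⊢ p0
        [Ax] p0 ⊢ p0

Result: YES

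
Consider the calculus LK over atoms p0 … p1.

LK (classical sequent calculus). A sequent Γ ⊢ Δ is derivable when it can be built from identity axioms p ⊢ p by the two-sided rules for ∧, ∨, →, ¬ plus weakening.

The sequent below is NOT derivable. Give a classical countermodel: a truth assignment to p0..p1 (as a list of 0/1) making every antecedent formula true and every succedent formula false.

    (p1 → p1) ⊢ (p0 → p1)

Enumerate valuations to refute Γ ⊢ Δ:
  v=00: Γ:[(p1 → p1)=T] Δ:[(p0 → p1)=T] refutes=False
  v=01: Γ:[(p1 → p1)=T] Δ:[(p0 → p1)=T] refutes=False
  v=10: Γ:[(p1 → p1)=T] Δ:[(p0 → p1)=F] refutes=True  ← countermodel

Result: [1, 0]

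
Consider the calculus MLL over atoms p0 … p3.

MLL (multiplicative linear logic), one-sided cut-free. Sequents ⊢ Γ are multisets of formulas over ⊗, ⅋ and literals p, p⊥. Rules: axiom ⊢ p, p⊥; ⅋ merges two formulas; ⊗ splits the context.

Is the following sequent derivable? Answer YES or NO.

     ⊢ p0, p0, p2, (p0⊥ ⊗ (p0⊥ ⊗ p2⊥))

Derivation trace:
[⊗]  ⊢ p0, p0, p2, (p0⊥ ⊗ (p0⊥ ⊗ p2⊥))
  [Ax]  ⊢ p0, p0⊥
  [⊗]  ⊢ p0, p2, (p0⊥ ⊗ p2⊥)
    [Ax]  ⊢ p0, p0⊥
    [Ax]  ⊢ p2, p2⊥

Result: YES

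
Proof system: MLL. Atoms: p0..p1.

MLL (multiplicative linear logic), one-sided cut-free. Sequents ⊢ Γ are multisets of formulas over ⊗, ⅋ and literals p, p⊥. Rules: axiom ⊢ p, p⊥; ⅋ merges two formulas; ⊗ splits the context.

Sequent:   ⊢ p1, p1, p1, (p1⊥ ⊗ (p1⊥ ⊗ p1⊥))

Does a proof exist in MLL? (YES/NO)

Derivation trace:
[⊗]  ⊢ p1, p1, p1, (p1⊥ ⊗ (p1⊥ ⊗ p1⊥))
  [Ax]  ⊢ p1, p1⊥
  [⊗]  ⊢ p1, p1, (p1⊥ ⊗ p1⊥)
    [Ax]  ⊢ p1, p1⊥
    [Ax]  ⊢ p1, p1⊥

Result: YES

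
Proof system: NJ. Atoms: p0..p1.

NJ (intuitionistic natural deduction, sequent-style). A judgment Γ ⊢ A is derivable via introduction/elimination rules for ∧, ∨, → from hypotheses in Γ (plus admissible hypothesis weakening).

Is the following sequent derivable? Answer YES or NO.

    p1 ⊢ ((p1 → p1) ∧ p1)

Derivation trace:
[∧I] p1 ⊢ ((p1 → p1) ∧ p1)
  [→I]  ⊢ (p1 → p1)
    [Ax] p1 ⊢ p1
  [Ax] p1 ⊢ p1

Result: YES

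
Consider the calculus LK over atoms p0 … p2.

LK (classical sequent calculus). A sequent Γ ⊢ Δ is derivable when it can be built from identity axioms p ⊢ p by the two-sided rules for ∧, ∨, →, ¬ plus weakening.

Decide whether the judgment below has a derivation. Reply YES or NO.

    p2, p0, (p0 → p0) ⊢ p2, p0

Derivation trace:
[→L] p2, p0, (p0 → p0) ⊢ p2, p0
  [WR] p0 ⊢ p0, p0
    [Ax] p0 ⊢ p0
  [WL] p2, p0 ⊢ p2
    [Ax] p2 ⊢ p2

Result: YES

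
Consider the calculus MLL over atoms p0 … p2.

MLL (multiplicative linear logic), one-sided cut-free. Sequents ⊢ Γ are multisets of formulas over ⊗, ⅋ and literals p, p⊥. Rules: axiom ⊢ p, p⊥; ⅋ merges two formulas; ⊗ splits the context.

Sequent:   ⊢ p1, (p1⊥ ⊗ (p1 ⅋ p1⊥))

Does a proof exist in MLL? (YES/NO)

Proof tree:
[⊗]  ⊢ p1, (p1⊥ ⊗ (p1 ⅋ p1⊥))
  [Ax]  ⊢ p1, p1⊥
  [⅋]  ⊢ (p1 ⅋ p1⊥)
    [Ax]  ⊢ p1, p1⊥

Result: YES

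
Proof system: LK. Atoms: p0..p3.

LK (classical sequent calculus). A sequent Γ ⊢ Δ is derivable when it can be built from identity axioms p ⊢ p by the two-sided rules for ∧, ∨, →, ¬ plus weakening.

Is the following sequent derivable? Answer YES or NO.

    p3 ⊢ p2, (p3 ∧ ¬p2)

Proof tree:
[∧R] p3 ⊢ p2, (p3 ∧ ¬p2)
  [Ax] p3 ⊢ p3
  [¬R]  ⊢ p2, ¬p2
    [Ax] p2 ⊢ p2

Result: YES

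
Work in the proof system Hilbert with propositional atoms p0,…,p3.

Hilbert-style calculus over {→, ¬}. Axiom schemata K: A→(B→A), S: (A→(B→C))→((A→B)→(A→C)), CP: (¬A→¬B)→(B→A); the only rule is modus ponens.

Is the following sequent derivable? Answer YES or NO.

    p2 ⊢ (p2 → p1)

Truth-table refutation:
  v=0000: Γ:[p2=F] Δ:[(p2 → p1)=T] refutes=False
  v=0001: Γ:[p2=F] Δ:[(p2 → p1)=T] refutes=False
  v=0010: Γ:[p2=T] Δ:[(p2 → p1)=F] refutes=True  ← countermodel

Result: NO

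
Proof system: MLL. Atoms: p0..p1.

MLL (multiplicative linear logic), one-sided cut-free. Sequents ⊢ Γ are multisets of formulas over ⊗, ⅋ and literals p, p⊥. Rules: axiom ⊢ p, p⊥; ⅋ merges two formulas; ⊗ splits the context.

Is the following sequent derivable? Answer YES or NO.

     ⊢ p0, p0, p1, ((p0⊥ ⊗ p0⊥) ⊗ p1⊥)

Derivation (root first):
[⊗]  ⊢ p0, p0, p1, ((p0⊥ ⊗ p0⊥) ⊗ p1⊥)
  [⊗]  ⊢ p0, p0, (p0⊥ ⊗ p0⊥)
    [Ax]  ⊢ p0, p0⊥
    [Ax]  ⊢ p0, p0⊥
  [Ax]  ⊢ p1, p1⊥

Result: YES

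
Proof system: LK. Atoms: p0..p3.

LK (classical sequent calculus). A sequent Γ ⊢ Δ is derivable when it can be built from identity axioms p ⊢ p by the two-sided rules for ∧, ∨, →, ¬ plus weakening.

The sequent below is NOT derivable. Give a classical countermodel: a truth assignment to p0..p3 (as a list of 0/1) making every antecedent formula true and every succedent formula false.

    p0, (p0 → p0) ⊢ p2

Truth-table refutation:
  v=0000: Γ:[p0=F, (p0 → p0)=T] Δ:[p2=F] refutes=False
  v=0001: Γ:[p0=F, (p0 → p0)=T] Δ:[p2=F] refutes=False
  v=0010: Γ:[p0=F, (p0 → p0)=T] Δ:[p2=T] refutes=False
  v=0011: Γ:[p0=F, (p0 → p0)=T] Δ:[p2=T] refutes=False
  v=0100: Γ:[p0=F, (p0 → p0)=T] Δ:[p2=F] refutes=False
  v=0101: Γ:[p0=F, (p0 → p0)=T] Δ:[p2=F] refutes=False
  v=0110: Γ:[p0=F, (p0 → p0)=T] Δ:[p2=T] refutes=False
  v=0111: Γ:[p0=F, (p0 → p0)=T] Δ:[p2=T] refutes=False
  v=1000: Γ:[p0=T, (p0 → p0)=T] Δ:[p2=F] refutes=True  ← countermodel

Result: [1, 0, 0, 0]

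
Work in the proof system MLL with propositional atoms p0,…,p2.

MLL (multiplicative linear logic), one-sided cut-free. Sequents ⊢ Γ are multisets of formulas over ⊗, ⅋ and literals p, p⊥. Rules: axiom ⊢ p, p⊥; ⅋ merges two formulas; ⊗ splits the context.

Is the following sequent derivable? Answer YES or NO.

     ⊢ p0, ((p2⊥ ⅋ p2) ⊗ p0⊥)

Derivation (root first):
[⊗]  ⊢ p0, ((p2⊥ ⅋ p2) ⊗ p0⊥)
  [⅋]  ⊢ (p2⊥ ⅋ p2)
    [Ax]  ⊢ p2, p2⊥
  [Ax]  ⊢ p0, p0⊥

Result: YES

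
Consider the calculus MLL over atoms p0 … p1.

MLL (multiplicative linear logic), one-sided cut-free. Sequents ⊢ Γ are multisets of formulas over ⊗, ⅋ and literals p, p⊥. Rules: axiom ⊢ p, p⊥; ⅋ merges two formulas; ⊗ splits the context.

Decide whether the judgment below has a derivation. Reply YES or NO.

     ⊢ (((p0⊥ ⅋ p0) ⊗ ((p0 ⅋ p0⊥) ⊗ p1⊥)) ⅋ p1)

Derivation (root first):
[⅋]  ⊢ (((p0⊥ ⅋ p0) ⊗ ((p0 ⅋ p0⊥) ⊗ p1⊥)) ⅋ p1)
  [⊗]  ⊢ p1, ((p0⊥ ⅋ p0) ⊗ ((p0 ⅋ p0⊥) ⊗ p1⊥))
    [⅋]  ⊢ (p0⊥ ⅋ p0)
      [Ax]  ⊢ p0, p0⊥
    [⊗]  ⊢ p1, ((p0 ⅋ p0⊥) ⊗ p1⊥)
      [⅋]  ⊢ (p0 ⅋ p0⊥)
        [Ax]  ⊢ p0, p0⊥
      [Ax]  ⊢ p1, p1⊥

Result: YES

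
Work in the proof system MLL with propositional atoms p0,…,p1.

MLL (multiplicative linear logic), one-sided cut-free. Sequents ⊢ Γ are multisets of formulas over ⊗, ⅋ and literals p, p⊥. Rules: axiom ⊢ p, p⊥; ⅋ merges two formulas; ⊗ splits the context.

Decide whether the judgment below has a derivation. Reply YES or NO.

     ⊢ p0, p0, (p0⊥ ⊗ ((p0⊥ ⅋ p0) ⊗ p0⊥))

Proof tree:
[⊗]  ⊢ p0, p0, (p0⊥ ⊗ ((p0⊥ ⅋ p0) ⊗ p0⊥))
  [Ax]  ⊢ p0, p0⊥
  [⊗]  ⊢ p0, ((p0⊥ ⅋ p0) ⊗ p0⊥)
    [⅋]  ⊢ (p0⊥ ⅋ p0)
      [Ax]  ⊢ p0, p0⊥
    [Ax]  ⊢ p0, p0⊥

Result: YES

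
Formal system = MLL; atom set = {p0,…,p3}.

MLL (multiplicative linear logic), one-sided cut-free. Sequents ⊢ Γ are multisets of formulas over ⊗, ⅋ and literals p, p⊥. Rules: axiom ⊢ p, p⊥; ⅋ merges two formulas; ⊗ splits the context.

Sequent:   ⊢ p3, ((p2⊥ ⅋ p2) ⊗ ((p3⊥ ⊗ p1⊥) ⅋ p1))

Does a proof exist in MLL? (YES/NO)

Derivation trace:
[⊗]  ⊢ p3, ((p2⊥ ⅋ p2) ⊗ ((p3⊥ ⊗ p1⊥) ⅋ p1))
  [⅋]  ⊢ (p2⊥ ⅋ p2)
    [Ax]  ⊢ p2, p2⊥
  [⅋]  ⊢ p3, ((p3⊥ ⊗ p1⊥) ⅋ p1)
    [⊗]  ⊢ p3, p1, (p3⊥ ⊗ p1⊥)
      [Ax]  ⊢ p3, p3⊥
      [Ax]  ⊢ p1, p1⊥

Result: YES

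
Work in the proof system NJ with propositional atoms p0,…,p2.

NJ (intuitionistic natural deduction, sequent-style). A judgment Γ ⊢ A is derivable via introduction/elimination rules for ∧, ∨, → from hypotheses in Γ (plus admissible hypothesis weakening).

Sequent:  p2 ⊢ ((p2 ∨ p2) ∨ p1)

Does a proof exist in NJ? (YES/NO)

Derivation trace:
[∨I₁] p2 ⊢ ((p2 ∨ p2) ∨ p1)
  [∨I₁] p2 ⊢ (p2 ∨ p2)
    [Ax] p2 ⊢ p2

Result: YES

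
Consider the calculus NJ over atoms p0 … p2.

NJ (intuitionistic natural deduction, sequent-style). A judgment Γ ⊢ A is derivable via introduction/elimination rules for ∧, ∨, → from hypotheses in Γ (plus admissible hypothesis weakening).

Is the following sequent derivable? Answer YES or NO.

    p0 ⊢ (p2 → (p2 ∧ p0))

Derivation trace:
[→I] p0 ⊢ (p2 → (p2 ∧ p0))
  [∧I] p2, p0 ⊢ (p2 ∧ p0)
    [Ax] p2 ⊢ p2
    [Ax] p0 ⊢ p0

Result: YES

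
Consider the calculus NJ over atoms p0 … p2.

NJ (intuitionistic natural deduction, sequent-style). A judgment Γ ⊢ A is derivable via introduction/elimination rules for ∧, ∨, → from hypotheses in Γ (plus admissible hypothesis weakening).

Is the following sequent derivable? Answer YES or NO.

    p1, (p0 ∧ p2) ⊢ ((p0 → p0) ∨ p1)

Proof tree:
[Wk] p1, (p0 ∧ p2) ⊢ ((p0 → p0) ∨ p1)
  [Wk] p1 ⊢ ((p0 → p0) ∨ p1)
    [∨I₁]  ⊢ ((p0 → p0) ∨ p1)
      [→I]  ⊢ (p0 → p0)
        [Ax] p0 ⊢ p0

Result: YES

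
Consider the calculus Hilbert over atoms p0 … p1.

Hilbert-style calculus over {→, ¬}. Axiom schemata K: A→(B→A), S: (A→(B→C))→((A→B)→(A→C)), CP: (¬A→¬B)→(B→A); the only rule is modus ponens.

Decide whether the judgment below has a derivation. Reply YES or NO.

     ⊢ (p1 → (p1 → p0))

Truth-table refutation:
  v=00: Γ:[] Δ:[(p1 → (p1 → p0))=T] refutes=False
  v=01: Γ:[] Δ:[(p1 → (p1 → p0))=F] refutes=True  ← countermodel

Result: NO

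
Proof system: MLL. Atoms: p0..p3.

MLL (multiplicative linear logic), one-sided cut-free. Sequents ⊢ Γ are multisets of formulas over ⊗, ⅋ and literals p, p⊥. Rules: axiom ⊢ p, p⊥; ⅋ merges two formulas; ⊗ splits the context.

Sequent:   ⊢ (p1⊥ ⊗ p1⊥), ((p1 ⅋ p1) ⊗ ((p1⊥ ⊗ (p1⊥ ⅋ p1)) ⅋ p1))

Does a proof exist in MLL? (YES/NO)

Derivation (root first):
[⊗]  ⊢ (p1⊥ ⊗ p1⊥), ((p1 ⅋ p1) ⊗ ((p1⊥ ⊗ (p1⊥ ⅋ p1)) ⅋ p1))
  [⅋]  ⊢ (p1⊥ ⊗ p1⊥), (p1 ⅋ p1)
    [⊗]  ⊢ p1, p1, (p1⊥ ⊗ p1⊥)
      [Ax]  ⊢ p1, p1⊥
      [Ax]  ⊢ p1, p1⊥
  [⅋]  ⊢ ((p1⊥ ⊗ (p1⊥ ⅋ p1)) ⅋ p1)
    [⊗]  ⊢ p1, (p1⊥ ⊗ (p1⊥ ⅋ p1))
      [Ax]  ⊢ p1, p1⊥
      [⅋]  ⊢ (p1⊥ ⅋ p1)
        [Ax]  ⊢ p1, p1⊥

Result: YES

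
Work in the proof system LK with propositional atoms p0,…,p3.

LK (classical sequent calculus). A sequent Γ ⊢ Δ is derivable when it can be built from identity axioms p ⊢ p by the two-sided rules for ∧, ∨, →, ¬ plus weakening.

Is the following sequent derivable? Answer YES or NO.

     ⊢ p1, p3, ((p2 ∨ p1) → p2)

Derivation trace:
[→R]  ⊢ p1, p3, ((p2 ∨ p1) → p2)
  [WR] (p2 ∨ p1) ⊢ p1, p2, p3
    [∨L] (p2 ∨ p1) ⊢ p1, p2
      [Ax] p2 ⊢ p2
      [Ax] p1 ⊢ p1

Result: YES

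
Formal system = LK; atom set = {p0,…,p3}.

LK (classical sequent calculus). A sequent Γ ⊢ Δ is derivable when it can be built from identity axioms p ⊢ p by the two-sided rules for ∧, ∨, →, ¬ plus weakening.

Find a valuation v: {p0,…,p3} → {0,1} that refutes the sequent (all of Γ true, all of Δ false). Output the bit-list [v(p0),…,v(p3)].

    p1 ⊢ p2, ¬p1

Search for a countermodel by truth-table:
  v=0000: Γ:[p1=F] Δ:[p2=F, ¬p1=T] refutes=False
  v=0001: Γ:[p1=F] Δ:[p2=F, ¬p1=T] refutes=False
  v=0010: Γ:[p1=F] Δ:[p2=T, ¬p1=T] refutes=False
  v=0011: Γ:[p1=F] Δ:[p2=T, ¬p1=T] refutes=False
  v=0100: Γ:[p1=T] Δ:[p2=F, ¬p1=F] refutes=True  ← countermodel

Result: [0, 1, 0, 0]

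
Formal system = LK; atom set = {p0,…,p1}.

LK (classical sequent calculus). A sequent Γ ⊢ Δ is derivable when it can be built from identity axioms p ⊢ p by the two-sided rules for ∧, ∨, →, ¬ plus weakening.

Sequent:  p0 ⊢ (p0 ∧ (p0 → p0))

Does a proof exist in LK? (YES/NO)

Derivation trace:
[∧R] p0 ⊢ (p0 ∧ (p0 → p0))
  [Ax] p0 ⊢ p0
  [→R]  ⊢ (p0 → p0)
    [Ax] p0 ⊢ p0

Result: YES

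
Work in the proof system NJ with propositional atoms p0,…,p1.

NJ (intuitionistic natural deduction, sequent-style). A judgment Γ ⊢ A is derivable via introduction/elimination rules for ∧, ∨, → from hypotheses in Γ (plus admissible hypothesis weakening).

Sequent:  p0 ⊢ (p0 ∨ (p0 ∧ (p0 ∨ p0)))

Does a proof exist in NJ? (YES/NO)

Derivation (root first):
[∨I₂] p0 ⊢ (p0 ∨ (p0 ∧ (p0 ∨ p0)))
  [∧I] p0 ⊢ (p0 ∧ (p0 ∨ p0))
    [Ax] p0 ⊢ p0
    [∨I₂] p0 ⊢ (p0 ∨ p0)
      [Ax] p0 ⊢ p0

Result: YES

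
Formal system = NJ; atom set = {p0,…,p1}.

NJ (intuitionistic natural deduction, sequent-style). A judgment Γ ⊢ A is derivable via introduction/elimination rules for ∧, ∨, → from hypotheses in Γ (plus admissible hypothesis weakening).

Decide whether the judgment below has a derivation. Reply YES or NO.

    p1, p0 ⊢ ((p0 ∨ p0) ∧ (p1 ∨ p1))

Proof tree:
[∧I] p1, p0 ⊢ ((p0 ∨ p0) ∧ (p1 ∨ p1))
  [∨I₂] p0 ⊢ (p0 ∨ p0)
    [Ax] p0 ⊢ p0
  [∨I₂] p1 ⊢ (p1 ∨ p1)
    [Ax] p1 ⊢ p1

Result: YES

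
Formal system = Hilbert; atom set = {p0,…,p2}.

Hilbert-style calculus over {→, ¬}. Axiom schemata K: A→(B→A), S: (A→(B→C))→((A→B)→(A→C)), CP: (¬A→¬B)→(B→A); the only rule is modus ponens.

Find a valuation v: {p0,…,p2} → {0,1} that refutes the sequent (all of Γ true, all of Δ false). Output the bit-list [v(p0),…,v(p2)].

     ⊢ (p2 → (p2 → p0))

Truth-table refutation:
  v=000: Γ:[] Δ:[(p2 → (p2 → p0))=T] refutes=False
  v=001: Γ:[] Δ:[(p2 → (p2 → p0))=F] refutes=True  ← countermodel

Result: [0, 0, 1]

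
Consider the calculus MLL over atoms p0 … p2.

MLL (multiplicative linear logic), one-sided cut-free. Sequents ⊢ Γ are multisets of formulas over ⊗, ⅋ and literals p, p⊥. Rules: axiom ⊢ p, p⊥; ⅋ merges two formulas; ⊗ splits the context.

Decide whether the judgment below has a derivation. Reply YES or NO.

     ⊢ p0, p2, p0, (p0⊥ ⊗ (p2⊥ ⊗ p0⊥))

Derivation trace:
[⊗]  ⊢ p0, p2, p0, (p0⊥ ⊗ (p2⊥ ⊗ p0⊥))
  [Ax]  ⊢ p0, p0⊥
  [⊗]  ⊢ p2, p0, (p2⊥ ⊗ p0⊥)
    [Ax]  ⊢ p2, p2⊥
    [Ax]  ⊢ p0, p0⊥

Result: YES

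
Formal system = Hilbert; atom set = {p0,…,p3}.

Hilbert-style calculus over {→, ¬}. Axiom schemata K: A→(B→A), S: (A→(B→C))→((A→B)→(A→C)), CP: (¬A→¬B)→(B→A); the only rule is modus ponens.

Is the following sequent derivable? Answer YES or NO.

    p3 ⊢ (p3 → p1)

Enumerate valuations to refute Γ ⊢ Δ:
  v=0000: Γ:[p3=F] Δ:[(p3 → p1)=T] refutes=False
  v=0001: Γ:[p3=T] Δ:[(p3 → p1)=F] refutes=True  ← countermodel

Result: NO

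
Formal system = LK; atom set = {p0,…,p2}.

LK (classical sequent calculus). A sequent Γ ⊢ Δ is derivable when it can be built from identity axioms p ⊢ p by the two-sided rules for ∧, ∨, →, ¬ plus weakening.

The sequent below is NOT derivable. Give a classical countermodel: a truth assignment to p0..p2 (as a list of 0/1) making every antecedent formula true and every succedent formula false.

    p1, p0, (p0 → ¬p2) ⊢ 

Enumerate valuations to refute Γ ⊢ Δ:
  v=000: Γ:[p1=F, p0=F, (p0 → ¬p2)=T] Δ:[] refutes=False
  v=001: Γ:[p1=F, p0=F, (p0 → ¬p2)=T] Δ:[] refutes=False
  v=010: Γ:[p1=T, p0=F, (p0 → ¬p2)=T] Δ:[] refutes=False
  v=011: Γ:[p1=T, p0=F, (p0 → ¬p2)=T] Δ:[] refutes=False
  v=100: Γ:[p1=F, p0=T, (p0 → ¬p2)=T] Δ:[] refutes=False
  v=101: Γ:[p1=F, p0=T, (p0 → ¬p2)=F] Δ:[] refutes=False
  v=110: Γ:[p1=T, p0=T, (p0 → ¬p2)=T] Δ:[] refutes=True  ← countermodel

Result: [1, 1, 0]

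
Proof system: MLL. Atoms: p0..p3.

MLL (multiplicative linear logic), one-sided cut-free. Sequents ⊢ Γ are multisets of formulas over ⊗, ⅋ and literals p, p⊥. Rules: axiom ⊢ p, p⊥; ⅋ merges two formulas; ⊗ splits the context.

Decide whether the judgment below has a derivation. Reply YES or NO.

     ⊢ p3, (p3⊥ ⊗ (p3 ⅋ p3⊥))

Proof tree:
[⊗]  ⊢ p3, (p3⊥ ⊗ (p3 ⅋ p3⊥))
  [Ax]  ⊢ p3, p3⊥
  [⅋]  ⊢ (p3 ⅋ p3⊥)
    [Ax]  ⊢ p3, p3⊥

Result: YES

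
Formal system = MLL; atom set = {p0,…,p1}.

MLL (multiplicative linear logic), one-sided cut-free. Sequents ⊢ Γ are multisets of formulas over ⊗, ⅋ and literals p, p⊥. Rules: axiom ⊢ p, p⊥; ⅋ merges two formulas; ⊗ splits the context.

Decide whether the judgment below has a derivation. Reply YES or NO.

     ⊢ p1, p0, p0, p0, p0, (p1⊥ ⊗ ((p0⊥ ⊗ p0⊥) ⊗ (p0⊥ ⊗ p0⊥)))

Derivation (root first):
[⊗]  ⊢ p1, p0, p0, p0, p0, (p1⊥ ⊗ ((p0⊥ ⊗ p0⊥) ⊗ (p0⊥ ⊗ p0⊥)))
  [Ax]  ⊢ p1, p1⊥
  [⊗]  ⊢ p0, p0, p0, p0, ((p0⊥ ⊗ p0⊥) ⊗ (p0⊥ ⊗ p0⊥))
    [⊗]  ⊢ p0, p0, (p0⊥ ⊗ p0⊥)
      [Ax]  ⊢ p0, p0⊥
      [Ax]  ⊢ p0, p0⊥
    [⊗]  ⊢ p0, p0, (p0⊥ ⊗ p0⊥)
      [Ax]  ⊢ p0, p0⊥
      [Ax]  ⊢ p0, p0⊥

Result: YES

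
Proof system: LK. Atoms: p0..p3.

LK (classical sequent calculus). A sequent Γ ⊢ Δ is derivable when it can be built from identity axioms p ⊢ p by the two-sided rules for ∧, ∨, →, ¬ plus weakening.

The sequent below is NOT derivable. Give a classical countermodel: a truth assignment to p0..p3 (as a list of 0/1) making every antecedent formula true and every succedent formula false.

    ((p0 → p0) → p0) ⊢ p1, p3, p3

Enumerate valuations to refute Γ ⊢ Δ:
  v=0000: Γ:[((p0 → p0) → p0)=F] Δ:[p1=F, p3=F, p3=F] refutes=False
  v=0001: Γ:[((p0 → p0) → p0)=F] Δ:[p1=F, p3=T, p3=T] refutes=False
  v=0010: Γ:[((p0 → p0) → p0)=F] Δ:[p1=F, p3=F, p3=F] refutes=False
  v=0011: Γ:[((p0 → p0) → p0)=F] Δ:[p1=F, p3=T, p3=T] refutes=False
  v=0100: Γ:[((p0 → p0) → p0)=F] Δ:[p1=T, p3=F, p3=F] refutes=False
  v=0101: Γ:[((p0 → p0) → p0)=F] Δ:[p1=T, p3=T, p3=T] refutes=False
  v=0110: Γ:[((p0 → p0) → p0)=F] Δ:[p1=T, p3=F, p3=F] refutes=False
  v=0111: Γ:[((p0 → p0) → p0)=F] Δ:[p1=T, p3=T, p3=T] refutes=False
  v=1000: Γ:[((p0 → p0) → p0)=T] Δ:[p1=F, p3=F, p3=F] refutes=True  ← countermodel

Result: [1, 0, 0, 0]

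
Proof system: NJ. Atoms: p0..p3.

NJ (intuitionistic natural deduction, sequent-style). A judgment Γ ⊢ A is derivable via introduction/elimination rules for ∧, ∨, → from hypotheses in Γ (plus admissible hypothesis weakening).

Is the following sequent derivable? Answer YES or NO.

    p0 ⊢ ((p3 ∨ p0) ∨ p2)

Proof tree:
[∨I₁] p0 ⊢ ((p3 ∨ p0) ∨ p2)
  [∨I₂] p0 ⊢ (p3 ∨ p0)
    [Ax] p0 ⊢ p0

Result: YES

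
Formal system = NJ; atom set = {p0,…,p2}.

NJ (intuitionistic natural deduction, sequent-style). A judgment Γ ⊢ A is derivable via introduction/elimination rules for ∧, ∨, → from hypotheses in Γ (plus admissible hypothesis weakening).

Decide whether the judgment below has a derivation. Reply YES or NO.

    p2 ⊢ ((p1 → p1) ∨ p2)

Derivation (root first):
[Wk] p2 ⊢ ((p1 → p1) ∨ p2)
  [∨I₁]  ⊢ ((p1 → p1) ∨ p2)
    [→I]  ⊢ (p1 → p1)
      [Ax] p1 ⊢ p1

Result: YES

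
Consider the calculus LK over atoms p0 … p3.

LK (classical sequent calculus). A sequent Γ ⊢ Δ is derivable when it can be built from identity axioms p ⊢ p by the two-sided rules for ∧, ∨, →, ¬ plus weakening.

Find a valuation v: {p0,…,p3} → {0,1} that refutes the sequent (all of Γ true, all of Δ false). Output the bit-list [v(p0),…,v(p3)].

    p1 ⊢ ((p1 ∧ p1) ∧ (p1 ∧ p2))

Enumerate valuations to refute Γ ⊢ Δ:
  v=0000: Γ:[p1=F] Δ:[((p1 ∧ p1) ∧ (p1 ∧ p2))=F] refutes=False
  v=0001: Γ:[p1=F] Δ:[((p1 ∧ p1) ∧ (p1 ∧ p2))=F] refutes=False
  v=0010: Γ:[p1=F] Δ:[((p1 ∧ p1) ∧ (p1 ∧ p2))=F] refutes=False
  v=0011: Γ:[p1=F] Δ:[((p1 ∧ p1) ∧ (p1 ∧ p2))=F] refutes=False
  v=0100: Γ:[p1=T] Δ:[((p1 ∧ p1) ∧ (p1 ∧ p2))=F] refutes=True  ← countermodel

Result: [0, 1, 0, 0]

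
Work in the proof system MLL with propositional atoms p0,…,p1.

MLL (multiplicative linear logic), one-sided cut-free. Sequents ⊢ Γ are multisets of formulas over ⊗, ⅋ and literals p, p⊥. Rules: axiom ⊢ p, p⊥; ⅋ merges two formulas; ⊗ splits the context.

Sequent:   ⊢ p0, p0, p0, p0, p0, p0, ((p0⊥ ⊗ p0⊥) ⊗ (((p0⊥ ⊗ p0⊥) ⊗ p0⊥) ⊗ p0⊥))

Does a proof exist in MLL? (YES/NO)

Proof tree:
[⊗]  ⊢ p0, p0, p0, p0, p0, p0, ((p0⊥ ⊗ p0⊥) ⊗ (((p0⊥ ⊗ p0⊥) ⊗ p0⊥) ⊗ p0⊥))
  [⊗]  ⊢ p0, p0, (p0⊥ ⊗ p0⊥)
    [Ax]  ⊢ p0, p0⊥
    [Ax]  ⊢ p0, p0⊥
  [⊗]  ⊢ p0, p0, p0, p0, (((p0⊥ ⊗ p0⊥) ⊗ p0⊥) ⊗ p0⊥)
    [⊗]  ⊢ p0, p0, p0, ((p0⊥ ⊗ p0⊥) ⊗ p0⊥)
      [⊗]  ⊢ p0, p0, (p0⊥ ⊗ p0⊥)
        [Ax]  ⊢ p0, p0⊥
        [Ax]  ⊢ p0, p0⊥
      [Ax]  ⊢ p0, p0⊥
    [Ax]  ⊢ p0, p0⊥

Result: YES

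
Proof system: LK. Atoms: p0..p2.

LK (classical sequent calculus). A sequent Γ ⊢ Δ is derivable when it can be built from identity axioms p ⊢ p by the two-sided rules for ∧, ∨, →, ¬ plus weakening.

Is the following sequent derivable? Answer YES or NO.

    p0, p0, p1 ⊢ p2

Truth-table refutation:
  v=000: Γ:[p0=F, p0=F, p1=F] Δ:[p2=F] refutes=False
  v=001: Γ:[p0=F, p0=F, p1=F] Δ:[p2=T] refutes=False
  v=010: Γ:[p0=F, p0=F, p1=T] Δ:[p2=F] refutes=False
  v=011: Γ:[p0=F, p0=F, p1=T] Δ:[p2=T] refutes=False
  v=100: Γ:[p0=T, p0=T, p1=F] Δ:[p2=F] refutes=False
  v=101: Γ:[p0=T, p0=T, p1=F] Δ:[p2=T] refutes=False
  v=110: Γ:[p0=T, p0=T, p1=T] Δ:[p2=F] refutes=True  ← countermodel

Result: NO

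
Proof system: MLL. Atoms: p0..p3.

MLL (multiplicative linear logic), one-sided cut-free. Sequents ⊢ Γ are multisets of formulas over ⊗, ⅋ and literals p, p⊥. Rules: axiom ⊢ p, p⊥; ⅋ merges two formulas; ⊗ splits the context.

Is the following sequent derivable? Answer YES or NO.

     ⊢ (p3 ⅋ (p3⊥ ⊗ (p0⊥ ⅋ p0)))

Proof tree:
[⅋]  ⊢ (p3 ⅋ (p3⊥ ⊗ (p0⊥ ⅋ p0)))
  [⊗]  ⊢ p3, (p3⊥ ⊗ (p0⊥ ⅋ p0))
    [Ax]  ⊢ p3, p3⊥
    [⅋]  ⊢ (p0⊥ ⅋ p0)
      [Ax]  ⊢ p0, p0⊥

Result: YES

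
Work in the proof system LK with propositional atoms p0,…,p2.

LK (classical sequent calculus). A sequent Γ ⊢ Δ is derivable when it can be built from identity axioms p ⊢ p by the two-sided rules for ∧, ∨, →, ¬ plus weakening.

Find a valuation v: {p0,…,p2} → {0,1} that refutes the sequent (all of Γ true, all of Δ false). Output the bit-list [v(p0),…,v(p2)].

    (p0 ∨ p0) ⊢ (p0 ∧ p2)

Enumerate valuations to refute Γ ⊢ Δ:
  v=000: Γ:[(p0 ∨ p0)=F] Δ:[(p0 ∧ p2)=F] refutes=False
  v=001: Γ:[(p0 ∨ p0)=F] Δ:[(p0 ∧ p2)=F] refutes=False
  v=010: Γ:[(p0 ∨ p0)=F] Δ:[(p0 ∧ p2)=F] refutes=False
  v=011: Γ:[(p0 ∨ p0)=F] Δ:[(p0 ∧ p2)=F] refutes=False
  v=100: Γ:[(p0 ∨ p0)=T] Δ:[(p0 ∧ p2)=F] refutes=True  ← countermodel

Result: [1, 0, 0]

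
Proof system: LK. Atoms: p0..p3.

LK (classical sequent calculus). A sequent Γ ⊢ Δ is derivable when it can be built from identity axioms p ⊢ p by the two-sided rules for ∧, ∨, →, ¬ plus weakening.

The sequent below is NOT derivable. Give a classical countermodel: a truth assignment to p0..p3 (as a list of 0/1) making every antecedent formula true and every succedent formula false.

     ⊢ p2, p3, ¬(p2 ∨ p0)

Truth-table refutation:
  v=0000: Γ:[] Δ:[p2=F, p3=F, ¬(p2 ∨ p0)=T] refutes=False
  v=0001: Γ:[] Δ:[p2=F, p3=T, ¬(p2 ∨ p0)=T] refutes=False
  v=0010: Γ:[] Δ:[p2=T, p3=F, ¬(p2 ∨ p0)=F] refutes=False
  v=0011: Γ:[] Δ:[p2=T, p3=T, ¬(p2 ∨ p0)=F] refutes=False
  v=0100: Γ:[] Δ:[p2=F, p3=F, ¬(p2 ∨ p0)=T] refutes=False
  v=0101: Γ:[] Δ:[p2=F, p3=T, ¬(p2 ∨ p0)=T] refutes=False
  v=0110: Γ:[] Δ:[p2=T, p3=F, ¬(p2 ∨ p0)=F] refutes=False
  v=0111: Γ:[] Δ:[p2=T, p3=T, ¬(p2 ∨ p0)=F] refutes=False
  v=1000: Γ:[] Δ:[p2=F, p3=F, ¬(p2 ∨ p0)=F] refutes=True  ← countermodel

Result: [1, 0, 0, 0]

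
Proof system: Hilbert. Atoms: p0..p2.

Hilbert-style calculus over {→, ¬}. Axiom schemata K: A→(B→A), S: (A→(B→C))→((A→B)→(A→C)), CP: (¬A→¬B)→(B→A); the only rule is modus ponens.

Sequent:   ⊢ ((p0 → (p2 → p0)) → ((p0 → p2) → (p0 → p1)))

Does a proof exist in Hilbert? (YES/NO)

Search for a countermodel by truth-table:
  v=000: Γ:[] Δ:[((p0 → (p2 → p0)) → ((p0 → p2) → (p0 → p1)))=T] refutes=False
  v=001: Γ:[] Δ:[((p0 → (p2 → p0)) → ((p0 → p2) → (p0 → p1)))=T] refutes=False
  v=010: Γ:[] Δ:[((p0 → (p2 → p0)) → ((p0 → p2) → (p0 → p1)))=T] refutes=False
  v=011: Γ:[] Δ:[((p0 → (p2 → p0)) → ((p0 → p2) → (p0 → p1)))=T] refutes=False
  v=100: Γ:[] Δ:[((p0 → (p2 → p0)) → ((p0 → p2) → (p0 → p1)))=T] refutes=False
  v=101: Γ:[] Δ:[((p0 → (p2 → p0)) → ((p0 → p2) → (p0 → p1)))=F] refutes=True  ← countermodel

Result: NO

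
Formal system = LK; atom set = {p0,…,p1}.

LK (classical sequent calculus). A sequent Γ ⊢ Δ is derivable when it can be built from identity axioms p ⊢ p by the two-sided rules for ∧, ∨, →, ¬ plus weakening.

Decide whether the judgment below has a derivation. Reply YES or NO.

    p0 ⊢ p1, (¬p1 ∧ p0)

Derivation trace:
[∧R] p0 ⊢ p1, (¬p1 ∧ p0)
  [¬R]  ⊢ p1, ¬p1
    [Ax] p1 ⊢ p1
  [Ax] p0 ⊢ p0

Result: YES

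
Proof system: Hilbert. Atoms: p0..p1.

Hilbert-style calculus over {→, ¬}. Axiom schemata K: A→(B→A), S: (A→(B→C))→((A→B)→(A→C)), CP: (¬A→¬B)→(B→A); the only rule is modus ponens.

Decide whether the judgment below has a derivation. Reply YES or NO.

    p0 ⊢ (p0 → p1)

Truth-table refutation:
  v=00: Γ:[p0=F] Δ:[(p0 → p1)=T] refutes=False
  v=01: Γ:[p0=F] Δ:[(p0 → p1)=T] refutes=False
  v=10: Γ:[p0=T] Δ:[(p0 → p1)=F] refutes=True  ← countermodel

Result: NO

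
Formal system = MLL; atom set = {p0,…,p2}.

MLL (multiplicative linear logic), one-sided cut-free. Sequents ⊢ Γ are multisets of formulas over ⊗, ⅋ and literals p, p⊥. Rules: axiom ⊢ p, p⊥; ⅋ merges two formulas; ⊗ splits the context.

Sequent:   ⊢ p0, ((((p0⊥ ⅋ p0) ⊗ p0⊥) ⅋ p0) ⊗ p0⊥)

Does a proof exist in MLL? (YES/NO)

Derivation trace:
[⊗]  ⊢ p0, ((((p0⊥ ⅋ p0) ⊗ p0⊥) ⅋ p0) ⊗ p0⊥)
  [⅋]  ⊢ (((p0⊥ ⅋ p0) ⊗ p0⊥) ⅋ p0)
    [⊗]  ⊢ p0, ((p0⊥ ⅋ p0) ⊗ p0⊥)
      [⅋]  ⊢ (p0⊥ ⅋ p0)
        [Ax]  ⊢ p0, p0⊥
      [Ax]  ⊢ p0, p0⊥
  [Ax]  ⊢ p0, p0⊥

Result: YES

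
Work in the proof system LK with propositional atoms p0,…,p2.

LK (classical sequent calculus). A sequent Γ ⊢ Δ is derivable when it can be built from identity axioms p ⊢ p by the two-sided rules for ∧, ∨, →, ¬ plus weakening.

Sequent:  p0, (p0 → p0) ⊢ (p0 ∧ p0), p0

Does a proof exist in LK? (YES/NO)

Proof tree:
[→L] p0, (p0 → p0) ⊢ (p0 ∧ p0), p0
  [Ax] p0 ⊢ p0
  [∧R] p0 ⊢ p0, (p0 ∧ p0)
    [WR] p0 ⊢ p0, p0
      [Ax] p0 ⊢ p0
    [Ax] p0 ⊢ p0

Result: YES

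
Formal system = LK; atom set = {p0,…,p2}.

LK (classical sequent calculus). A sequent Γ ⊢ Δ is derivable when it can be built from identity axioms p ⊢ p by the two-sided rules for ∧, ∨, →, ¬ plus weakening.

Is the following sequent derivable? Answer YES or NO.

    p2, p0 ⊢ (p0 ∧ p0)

Proof tree:
[∧R] p2, p0 ⊢ (p0 ∧ p0)
  [WL] p0, p2 ⊢ p0
    [Ax] p0 ⊢ p0
  [WL] p0, p2 ⊢ p0
    [Ax] p0 ⊢ p0

Result: YES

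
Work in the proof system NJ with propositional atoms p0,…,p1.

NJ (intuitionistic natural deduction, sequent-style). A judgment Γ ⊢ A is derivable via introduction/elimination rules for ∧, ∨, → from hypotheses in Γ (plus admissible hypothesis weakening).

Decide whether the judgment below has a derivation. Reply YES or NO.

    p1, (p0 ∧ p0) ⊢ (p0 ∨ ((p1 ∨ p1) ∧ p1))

Proof tree:
[∨I₂] p1, (p0 ∧ p0) ⊢ (p0 ∨ ((p1 ∨ p1) ∧ p1))
  [∧I] p1, (p0 ∧ p0) ⊢ ((p1 ∨ p1) ∧ p1)
    [∨I₂] p1 ⊢ (p1 ∨ p1)
      [Ax] p1 ⊢ p1
    [Wk] p1, (p0 ∧ p0) ⊢ p1
      [Ax] p1 ⊢ p1

Result: YES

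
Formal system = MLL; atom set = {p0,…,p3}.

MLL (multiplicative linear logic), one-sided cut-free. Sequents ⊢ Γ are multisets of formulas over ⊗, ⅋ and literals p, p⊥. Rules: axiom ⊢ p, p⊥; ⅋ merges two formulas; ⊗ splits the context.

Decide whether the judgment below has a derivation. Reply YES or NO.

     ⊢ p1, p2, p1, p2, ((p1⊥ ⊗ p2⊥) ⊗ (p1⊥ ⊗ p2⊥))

Derivation trace:
[⊗]  ⊢ p1, p2, p1, p2, ((p1⊥ ⊗ p2⊥) ⊗ (p1⊥ ⊗ p2⊥))
  [⊗]  ⊢ p1, p2, (p1⊥ ⊗ p2⊥)
    [Ax]  ⊢ p1, p1⊥
    [Ax]  ⊢ p2, p2⊥
  [⊗]  ⊢ p1, p2, (p1⊥ ⊗ p2⊥)
    [Ax]  ⊢ p1, p1⊥
    [Ax]  ⊢ p2, p2⊥

Result: YES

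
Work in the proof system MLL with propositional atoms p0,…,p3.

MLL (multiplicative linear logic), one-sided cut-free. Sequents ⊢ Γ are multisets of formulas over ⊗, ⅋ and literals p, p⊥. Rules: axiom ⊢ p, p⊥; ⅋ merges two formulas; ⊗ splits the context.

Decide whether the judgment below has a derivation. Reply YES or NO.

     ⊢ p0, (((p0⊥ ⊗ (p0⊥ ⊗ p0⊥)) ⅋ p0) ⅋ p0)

Proof tree:
[⅋]  ⊢ p0, (((p0⊥ ⊗ (p0⊥ ⊗ p0⊥)) ⅋ p0) ⅋ p0)
  [⅋]  ⊢ p0, p0, ((p0⊥ ⊗ (p0⊥ ⊗ p0⊥)) ⅋ p0)
    [⊗]  ⊢ p0, p0, p0, (p0⊥ ⊗ (p0⊥ ⊗ p0⊥))
      [Ax]  ⊢ p0, p0⊥
      [⊗]  ⊢ p0, p0, (p0⊥ ⊗ p0⊥)
        [Ax]  ⊢ p0, p0⊥
        [Ax]  ⊢ p0, p0⊥

Result: YES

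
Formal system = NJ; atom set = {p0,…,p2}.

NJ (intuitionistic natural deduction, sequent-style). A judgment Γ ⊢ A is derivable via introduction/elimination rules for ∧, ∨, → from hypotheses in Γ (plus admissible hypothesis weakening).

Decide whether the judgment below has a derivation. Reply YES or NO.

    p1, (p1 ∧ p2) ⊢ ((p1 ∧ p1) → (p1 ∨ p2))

Proof tree:
[→I] p1, (p1 ∧ p2) ⊢ ((p1 ∧ p1) → (p1 ∨ p2))
  [Wk] p1, (p1 ∧ p1), (p1 ∧ p2) ⊢ (p1 ∨ p2)
    [Wk] p1, (p1 ∧ p1) ⊢ (p1 ∨ p2)
      [∨I₁] p1 ⊢ (p1 ∨ p2)
        [Ax] p1 ⊢ p1

Result: YES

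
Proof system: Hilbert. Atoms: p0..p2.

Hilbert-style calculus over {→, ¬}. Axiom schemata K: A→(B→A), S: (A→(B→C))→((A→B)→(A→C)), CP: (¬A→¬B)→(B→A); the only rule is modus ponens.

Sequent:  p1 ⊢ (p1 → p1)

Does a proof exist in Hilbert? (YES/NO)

Derivation trace:
[MP] p1 ⊢ (p1 → p1)
  [K]  ⊢ (p1 → (p1 → p1))
  [MP] p1 ⊢ p1
    [MP] p1 ⊢ (p1 → p1)
      [K]  ⊢ (p1 → (p1 → p1))
      [Hyp] p1 ⊢ p1
    [Hyp] p1 ⊢ p1

Result: YES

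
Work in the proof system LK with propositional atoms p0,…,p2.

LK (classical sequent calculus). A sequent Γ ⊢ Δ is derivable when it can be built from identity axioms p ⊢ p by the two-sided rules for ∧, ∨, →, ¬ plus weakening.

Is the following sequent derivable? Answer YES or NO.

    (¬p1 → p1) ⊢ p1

Derivation trace:
[→L] (¬p1 → p1) ⊢ p1
  [¬R]  ⊢ p1, p1, ¬p1
    [WR] p1 ⊢ p1, p1
      [Ax] p1 ⊢ p1
  [WR] p1 ⊢ p1, p1
    [Ax] p1 ⊢ p1

Result: YES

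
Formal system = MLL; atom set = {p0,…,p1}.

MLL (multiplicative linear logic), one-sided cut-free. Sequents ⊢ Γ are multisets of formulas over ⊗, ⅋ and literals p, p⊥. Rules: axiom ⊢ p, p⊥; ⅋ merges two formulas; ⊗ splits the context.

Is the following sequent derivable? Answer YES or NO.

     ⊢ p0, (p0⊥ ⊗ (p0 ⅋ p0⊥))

Derivation (root first):
[⊗]  ⊢ p0, (p0⊥ ⊗ (p0 ⅋ p0⊥))
  [Ax]  ⊢ p0, p0⊥
  [⅋]  ⊢ (p0 ⅋ p0⊥)
    [Ax]  ⊢ p0, p0⊥

Result: YES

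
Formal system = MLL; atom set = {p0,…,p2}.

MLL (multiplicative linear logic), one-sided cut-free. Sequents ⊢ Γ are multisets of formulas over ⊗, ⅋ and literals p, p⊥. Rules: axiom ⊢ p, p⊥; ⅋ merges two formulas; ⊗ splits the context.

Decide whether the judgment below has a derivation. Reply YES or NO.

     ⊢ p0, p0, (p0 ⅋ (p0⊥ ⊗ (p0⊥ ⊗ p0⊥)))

Proof tree:
[⅋]  ⊢ p0, p0, (p0 ⅋ (p0⊥ ⊗ (p0⊥ ⊗ p0⊥)))
  [⊗]  ⊢ p0, p0, p0, (p0⊥ ⊗ (p0⊥ ⊗ p0⊥))
    [Ax]  ⊢ p0, p0⊥
    [⊗]  ⊢ p0, p0, (p0⊥ ⊗ p0⊥)
      [Ax]  ⊢ p0, p0⊥
      [Ax]  ⊢ p0, p0⊥

Result: YES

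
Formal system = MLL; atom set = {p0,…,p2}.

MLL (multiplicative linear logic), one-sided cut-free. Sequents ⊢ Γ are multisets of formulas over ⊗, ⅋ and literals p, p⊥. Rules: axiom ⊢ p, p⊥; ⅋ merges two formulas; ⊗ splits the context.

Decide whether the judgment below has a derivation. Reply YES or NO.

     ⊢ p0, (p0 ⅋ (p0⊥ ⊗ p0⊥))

Derivation trace:
[⅋]  ⊢ p0, (p0 ⅋ (p0⊥ ⊗ p0⊥))
  [⊗]  ⊢ p0, p0, (p0⊥ ⊗ p0⊥)
    [Ax]  ⊢ p0, p0⊥
    [Ax]  ⊢ p0, p0⊥

Result: YES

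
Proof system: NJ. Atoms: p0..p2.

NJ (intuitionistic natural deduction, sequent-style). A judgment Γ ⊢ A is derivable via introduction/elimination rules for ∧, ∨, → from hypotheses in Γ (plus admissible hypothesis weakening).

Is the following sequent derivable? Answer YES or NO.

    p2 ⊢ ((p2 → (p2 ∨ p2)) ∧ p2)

Proof tree:
[∧I] p2 ⊢ ((p2 → (p2 ∨ p2)) ∧ p2)
  [→I]  ⊢ (p2 → (p2 ∨ p2))
    [∨I₁] p2 ⊢ (p2 ∨ p2)
      [Ax] p2 ⊢ p2
  [Ax] p2 ⊢ p2

Result: YES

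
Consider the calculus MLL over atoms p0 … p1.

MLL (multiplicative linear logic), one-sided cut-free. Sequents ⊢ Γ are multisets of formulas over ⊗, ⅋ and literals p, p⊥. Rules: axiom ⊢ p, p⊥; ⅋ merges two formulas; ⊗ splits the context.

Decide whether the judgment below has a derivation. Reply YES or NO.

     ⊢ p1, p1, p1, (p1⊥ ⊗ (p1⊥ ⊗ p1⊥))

Proof tree:
[⊗]  ⊢ p1, p1, p1, (p1⊥ ⊗ (p1⊥ ⊗ p1⊥))
  [Ax]  ⊢ p1, p1⊥
  [⊗]  ⊢ p1, p1, (p1⊥ ⊗ p1⊥)
    [Ax]  ⊢ p1, p1⊥
    [Ax]  ⊢ p1, p1⊥

Result: YES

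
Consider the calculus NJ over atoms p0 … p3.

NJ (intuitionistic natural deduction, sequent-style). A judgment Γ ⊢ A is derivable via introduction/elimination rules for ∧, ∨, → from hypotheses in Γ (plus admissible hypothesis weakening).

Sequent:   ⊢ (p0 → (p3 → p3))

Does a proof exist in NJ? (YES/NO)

Derivation trace:
[→I]  ⊢ (p0 → (p3 → p3))
  [Wk] p0 ⊢ (p3 → p3)
    [→I]  ⊢ (p3 → p3)
      [Ax] p3 ⊢ p3

Result: YES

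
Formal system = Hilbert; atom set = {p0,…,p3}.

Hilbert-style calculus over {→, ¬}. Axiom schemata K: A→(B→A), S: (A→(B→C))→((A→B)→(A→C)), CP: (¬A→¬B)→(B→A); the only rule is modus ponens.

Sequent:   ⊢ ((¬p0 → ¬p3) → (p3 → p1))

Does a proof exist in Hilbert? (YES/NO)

Search for a countermodel by truth-table:
  v=0000: Γ:[] Δ:[((¬p0 → ¬p3) → (p3 → p1))=T] refutes=False
  v=0001: Γ:[] Δ:[((¬p0 → ¬p3) → (p3 → p1))=T] refutes=False
  v=0010: Γ:[] Δ:[((¬p0 → ¬p3) → (p3 → p1))=T] refutes=False
  v=0011: Γ:[] Δ:[((¬p0 → ¬p3) → (p3 → p1))=T] refutes=False
  v=0100: Γ:[] Δ:[((¬p0 → ¬p3) → (p3 → p1))=T] refutes=False
  v=0101: Γ:[] Δ:[((¬p0 → ¬p3) → (p3 → p1))=T] refutes=False
  v=0110: Γ:[] Δ:[((¬p0 → ¬p3) → (p3 → p1))=T] refutes=False
  v=0111: Γ:[] Δ:[((¬p0 → ¬p3) → (p3 → p1))=T] refutes=False
  v=1000: Γ:[] Δ:[((¬p0 → ¬p3) → (p3 → p1))=T] refutes=False
  v=1001: Γ:[] Δ:[((¬p0 → ¬p3) → (p3 → p1))=F] refutes=True  ← countermodel

Result: NO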